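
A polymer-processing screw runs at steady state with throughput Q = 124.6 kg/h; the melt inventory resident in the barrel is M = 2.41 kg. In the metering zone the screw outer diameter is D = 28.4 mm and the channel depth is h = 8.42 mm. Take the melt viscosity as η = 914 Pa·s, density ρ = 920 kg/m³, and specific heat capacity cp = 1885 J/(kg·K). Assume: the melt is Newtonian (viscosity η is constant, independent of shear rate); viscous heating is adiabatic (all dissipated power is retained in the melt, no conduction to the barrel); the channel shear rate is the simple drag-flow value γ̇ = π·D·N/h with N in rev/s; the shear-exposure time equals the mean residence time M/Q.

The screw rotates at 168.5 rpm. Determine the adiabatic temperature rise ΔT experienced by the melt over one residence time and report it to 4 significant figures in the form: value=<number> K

Q_s = Q / 3600 = 124.6 / 3600 = 0.0346111 kg/s
t_res = M / Q_s = 2.41 / 0.0346111 = 69.6308 s
Geometry in metres: D = 28.4 mm → 0.0284 m, h = 8.42 mm → 0.00842 m; screw speed N = 168.5 rpm = 2.80833 rev/s
Shear rate: γ̇ = πDN/h = π·0.0284·2.80833/0.00842 = 29.7581 s⁻¹
Adiabatic rise: ΔT = η γ̇² t_res / (ρ cp) = 914·(29.7581)²·69.6308 / (920·1885) = 32.4981 K

value=32.50 K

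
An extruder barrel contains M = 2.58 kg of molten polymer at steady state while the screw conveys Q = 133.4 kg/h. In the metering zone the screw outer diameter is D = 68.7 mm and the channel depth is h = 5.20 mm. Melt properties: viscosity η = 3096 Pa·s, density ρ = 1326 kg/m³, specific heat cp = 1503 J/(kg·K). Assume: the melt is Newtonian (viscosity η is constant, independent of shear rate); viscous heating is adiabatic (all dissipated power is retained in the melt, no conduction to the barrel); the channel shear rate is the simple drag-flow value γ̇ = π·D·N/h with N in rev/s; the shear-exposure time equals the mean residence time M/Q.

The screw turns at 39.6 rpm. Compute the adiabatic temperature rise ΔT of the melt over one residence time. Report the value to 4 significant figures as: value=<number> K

value=81.16 K

Throughput in SI: Q_s = 133.4 kg/h ÷ 3600 s/h = 0.0370556 kg/s
Mean residence time: t_res = M/Q_s = 2.58 kg / 0.0370556 kg/s = 69.6252 s
D = 68.7 mm = 0.0687 m;  h = 5.20 mm = 0.0052 m;  N = 39.6 rpm / 60 = 0.66 rev/s
γ̇ = π D N / h = (π)(0.0687)(0.66) / 0.0052 = 27.3935 s⁻¹
Adiabatic rise: ΔT = η γ̇² t_res / (ρ cp) = 3096·(27.3935)²·69.6252 / (1326·1503) = 81.1632 K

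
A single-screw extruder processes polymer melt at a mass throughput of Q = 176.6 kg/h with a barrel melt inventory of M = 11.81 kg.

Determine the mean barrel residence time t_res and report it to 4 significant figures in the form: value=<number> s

value=240.7 s

Q_s = Q / 3600 = 176.6 / 3600 = 0.0490556 kg/s
t_res = M / Q_s = 11.81 ÷ 0.0490556 = 240.747 s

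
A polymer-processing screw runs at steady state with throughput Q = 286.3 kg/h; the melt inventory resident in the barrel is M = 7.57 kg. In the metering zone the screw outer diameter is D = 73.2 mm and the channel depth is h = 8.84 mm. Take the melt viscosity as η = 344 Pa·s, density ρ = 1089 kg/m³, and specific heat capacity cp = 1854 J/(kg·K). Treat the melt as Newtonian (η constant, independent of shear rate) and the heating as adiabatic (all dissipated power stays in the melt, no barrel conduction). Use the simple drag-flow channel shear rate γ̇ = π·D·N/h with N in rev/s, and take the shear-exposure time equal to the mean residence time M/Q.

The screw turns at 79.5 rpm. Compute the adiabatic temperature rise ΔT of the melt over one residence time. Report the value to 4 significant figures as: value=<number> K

Throughput in SI: Q_s = 286.3 kg/h ÷ 3600 s/h = 0.0795278 kg/s
t_res = M / Q_s = 7.57 / 0.0795278 = 95.1869 s
Convert to SI: D = 0.0732 m, h = 0.00884 m, N = 79.5/60 = 1.325 rev/s
γ̇ = π D N / h = (π)(0.0732)(1.325) / 0.00884 = 34.4687 s⁻¹
ΔT = η·γ̇²·t_res / (ρ·cp) = 344 · (34.4687)² · 95.1869 / (1089 · 1854) = 19.2685 K

value=19.27 K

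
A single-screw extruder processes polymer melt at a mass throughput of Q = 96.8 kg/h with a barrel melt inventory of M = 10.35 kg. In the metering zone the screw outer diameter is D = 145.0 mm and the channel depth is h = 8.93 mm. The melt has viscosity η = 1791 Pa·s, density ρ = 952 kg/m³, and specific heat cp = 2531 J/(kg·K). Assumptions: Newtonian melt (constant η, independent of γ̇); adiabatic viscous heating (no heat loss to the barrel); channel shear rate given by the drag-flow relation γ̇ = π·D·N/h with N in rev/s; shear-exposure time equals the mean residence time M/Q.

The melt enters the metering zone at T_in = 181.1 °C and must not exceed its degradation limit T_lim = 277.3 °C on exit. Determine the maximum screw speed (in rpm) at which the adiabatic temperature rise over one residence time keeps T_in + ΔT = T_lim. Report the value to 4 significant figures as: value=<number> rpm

Q_s = Q / 3600 = 96.8 / 3600 = 0.0268889 kg/s
t_res = M / Q_s = 10.35 ÷ 0.0268889 = 384.917 s
D = 145.0 mm = 0.145 m;  h = 8.93 mm = 0.00893 m
ΔT_a = T_lim − T_in = 277.3 °C − 181.1 °C = 96.2 K
γ̇_max² = ΔT_a·ρ·cp/(η·t_res) = 96.2·952·2531/(1791·384.917) = 336.234 s⁻²
Take the square root: γ̇_max = √(336.234) = 18.3367 s⁻¹
N_max = γ̇_max h / (πD) = 18.3367·0.00893/(π·0.145) = 0.359463 rev/s → ×60 = 21.5678 rpm

value=21.57 rpm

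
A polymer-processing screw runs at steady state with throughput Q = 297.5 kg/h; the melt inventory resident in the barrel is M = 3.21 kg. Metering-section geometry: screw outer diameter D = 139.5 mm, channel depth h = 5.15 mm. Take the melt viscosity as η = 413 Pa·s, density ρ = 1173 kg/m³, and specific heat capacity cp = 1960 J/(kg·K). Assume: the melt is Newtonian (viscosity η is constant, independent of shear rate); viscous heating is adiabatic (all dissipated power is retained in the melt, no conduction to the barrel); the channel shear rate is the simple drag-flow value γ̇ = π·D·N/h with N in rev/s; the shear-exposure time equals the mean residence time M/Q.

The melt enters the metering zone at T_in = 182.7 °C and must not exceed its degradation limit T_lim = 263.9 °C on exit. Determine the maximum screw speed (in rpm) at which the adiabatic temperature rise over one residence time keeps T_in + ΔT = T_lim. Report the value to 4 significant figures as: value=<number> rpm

Q_s = Q / 3600 = 297.5 / 3600 = 0.0826389 kg/s
Mean residence time: t_res = M/Q_s = 3.21 kg / 0.0826389 kg/s = 38.8437 s
D = 139.5 mm = 0.1395 m;  h = 5.15 mm = 0.00515 m
ΔT_a = T_lim − T_in = 263.9 − 182.7 = 81.2 K
Invert ΔT = ηγ̇²t_res/(ρcp) for γ̇: γ̇_max² = ΔT_a ρ cp / (η t_res) = 81.2·1173·1960 / (413·38.8437) = 11637 s⁻²
Take the square root: γ̇_max = √(11637) = 107.875 s⁻¹
Solve γ̇ = πDN/h for N: N_max = γ̇_max·h/(π·D) = 107.875 × 0.00515 / (π × 0.1395) = 1.26766 rev/s = 76.0596 rpm

value=76.06 rpm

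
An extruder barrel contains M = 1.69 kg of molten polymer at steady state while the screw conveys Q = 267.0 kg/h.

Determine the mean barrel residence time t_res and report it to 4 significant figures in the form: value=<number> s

Q_s = Q / 3600 = 267.0 / 3600 = 0.0741667 kg/s
Mean residence time: t_res = M/Q_s = 1.69 kg / 0.0741667 kg/s = 22.7865 s

value=22.79 s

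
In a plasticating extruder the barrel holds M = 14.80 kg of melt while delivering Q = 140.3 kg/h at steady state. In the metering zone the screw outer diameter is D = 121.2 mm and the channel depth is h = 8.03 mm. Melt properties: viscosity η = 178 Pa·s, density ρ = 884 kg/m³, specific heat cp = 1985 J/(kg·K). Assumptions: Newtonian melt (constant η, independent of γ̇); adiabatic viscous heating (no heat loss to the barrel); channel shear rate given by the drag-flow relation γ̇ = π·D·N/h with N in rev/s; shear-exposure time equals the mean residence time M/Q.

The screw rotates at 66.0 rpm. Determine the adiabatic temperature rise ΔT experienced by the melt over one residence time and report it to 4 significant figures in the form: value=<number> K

value=104.8 K

Q_s = Q / 3600 = 140.3 / 3600 = 0.0389722 kg/s
t_res = M / Q_s = 14.80 ÷ 0.0389722 = 379.758 s
D = 121.2 mm = 0.1212 m;  h = 8.03 mm = 0.00803 m;  N = 66.0 rpm / 60 = 1.1 rev/s
γ̇ = π D N / h = (π)(0.1212)(1.1) / 0.00803 = 52.159 s⁻¹
ΔT = η·γ̇²·t_res/(ρ·cp) = [178 × 52.159² × 379.758] / [884 × 1985] = 104.803 K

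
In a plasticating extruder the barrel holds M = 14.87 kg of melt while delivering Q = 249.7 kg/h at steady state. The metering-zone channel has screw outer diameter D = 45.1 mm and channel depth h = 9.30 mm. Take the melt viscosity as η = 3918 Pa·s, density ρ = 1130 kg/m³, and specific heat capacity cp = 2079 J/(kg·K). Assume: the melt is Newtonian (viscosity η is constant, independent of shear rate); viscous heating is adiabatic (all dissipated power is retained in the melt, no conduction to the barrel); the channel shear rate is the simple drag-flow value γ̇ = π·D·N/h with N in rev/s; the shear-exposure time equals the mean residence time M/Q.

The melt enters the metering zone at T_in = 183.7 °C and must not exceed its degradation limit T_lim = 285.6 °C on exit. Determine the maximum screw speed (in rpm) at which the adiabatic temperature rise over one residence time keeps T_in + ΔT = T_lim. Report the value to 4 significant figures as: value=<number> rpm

value=66.49 rpm

Throughput in SI: Q_s = 249.7 kg/h ÷ 3600 s/h = 0.0693611 kg/s
t_res = M / Q_s = 14.87 ÷ 0.0693611 = 214.385 s
Convert to metres: D = 0.0451 m, h = 0.0093 m
Allowable rise: ΔT_a = T_lim − T_in = 285.6 − 183.7 = 101.9 K
γ̇_max² = ΔT_a·ρ·cp / (η·t_res) = [101.9 × 1130 × 2079] / [3918 × 214.385] = 285.002 s⁻²
Take the square root: γ̇_max = √(285.002) = 16.882 s⁻¹
N_max = γ̇_max·h / (π·D) = 16.882 · 0.0093 / (π · 0.0451) = 1.1081 rev/s = 66.4862 rpm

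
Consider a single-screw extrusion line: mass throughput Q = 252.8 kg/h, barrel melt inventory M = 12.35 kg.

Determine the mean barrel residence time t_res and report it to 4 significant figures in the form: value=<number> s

Convert throughput: Q = 252.8 kg/h = 252.8/3600 = 0.0702222 kg/s
t_res = M / Q_s = 12.35 ÷ 0.0702222 = 175.87 s

value=175.9 s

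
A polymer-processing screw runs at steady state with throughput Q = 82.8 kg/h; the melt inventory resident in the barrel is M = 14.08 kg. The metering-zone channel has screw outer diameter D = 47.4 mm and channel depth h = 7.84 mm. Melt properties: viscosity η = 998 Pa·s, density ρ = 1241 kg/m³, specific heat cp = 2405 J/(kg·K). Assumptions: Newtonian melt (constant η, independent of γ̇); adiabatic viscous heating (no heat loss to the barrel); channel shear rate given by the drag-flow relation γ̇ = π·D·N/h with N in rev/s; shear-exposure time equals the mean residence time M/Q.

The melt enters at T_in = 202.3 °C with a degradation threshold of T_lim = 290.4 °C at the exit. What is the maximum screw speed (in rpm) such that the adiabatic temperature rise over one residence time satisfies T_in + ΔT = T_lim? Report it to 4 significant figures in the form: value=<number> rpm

value=65.53 rpm

Throughput in SI: Q_s = 82.8 kg/h ÷ 3600 s/h = 0.023 kg/s
t_res = M / Q_s = 14.08 / 0.023 = 612.174 s
Convert to metres: D = 0.0474 m, h = 0.00784 m
Allowable rise: ΔT_a = T_lim − T_in = 290.4 − 202.3 = 88.1 K
Invert ΔT = ηγ̇²t_res/(ρcp) for γ̇: γ̇_max² = ΔT_a ρ cp / (η t_res) = 88.1·1241·2405 / (998·612.174) = 430.385 s⁻²
γ̇_max = √430.385 = 20.7457 s⁻¹
N_max = γ̇_max h / (πD) = 20.7457·0.00784/(π·0.0474) = 1.09224 rev/s → ×60 = 65.5342 rpm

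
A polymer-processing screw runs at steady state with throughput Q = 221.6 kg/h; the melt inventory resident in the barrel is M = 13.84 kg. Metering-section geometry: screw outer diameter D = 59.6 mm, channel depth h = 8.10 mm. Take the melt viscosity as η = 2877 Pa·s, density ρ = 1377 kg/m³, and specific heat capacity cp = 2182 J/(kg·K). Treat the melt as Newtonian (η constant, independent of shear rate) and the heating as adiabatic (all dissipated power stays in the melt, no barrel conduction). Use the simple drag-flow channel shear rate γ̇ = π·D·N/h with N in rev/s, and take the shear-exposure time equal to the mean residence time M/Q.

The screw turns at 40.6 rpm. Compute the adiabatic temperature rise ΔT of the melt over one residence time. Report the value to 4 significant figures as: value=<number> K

value=52.67 K

Q_s = Q / 3600 = 221.6 / 3600 = 0.0615556 kg/s
t_res = M / Q_s = 13.84 / 0.0615556 = 224.838 s
Convert to SI: D = 0.0596 m, h = 0.0081 m, N = 40.6/60 = 0.676667 rev/s
Shear rate: γ̇ = πDN/h = π·0.0596·0.676667/0.0081 = 15.6418 s⁻¹
ΔT = η·γ̇²·t_res / (ρ·cp) = 2877 · (15.6418)² · 224.838 / (1377 · 2182) = 52.6735 K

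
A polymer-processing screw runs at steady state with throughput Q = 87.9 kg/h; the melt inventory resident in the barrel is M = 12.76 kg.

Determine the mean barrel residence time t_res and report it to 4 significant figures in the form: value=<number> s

Q_s = Q / 3600 = 87.9 / 3600 = 0.0244167 kg/s
t_res = M / Q_s = 12.76 ÷ 0.0244167 = 522.594 s

value=522.6 s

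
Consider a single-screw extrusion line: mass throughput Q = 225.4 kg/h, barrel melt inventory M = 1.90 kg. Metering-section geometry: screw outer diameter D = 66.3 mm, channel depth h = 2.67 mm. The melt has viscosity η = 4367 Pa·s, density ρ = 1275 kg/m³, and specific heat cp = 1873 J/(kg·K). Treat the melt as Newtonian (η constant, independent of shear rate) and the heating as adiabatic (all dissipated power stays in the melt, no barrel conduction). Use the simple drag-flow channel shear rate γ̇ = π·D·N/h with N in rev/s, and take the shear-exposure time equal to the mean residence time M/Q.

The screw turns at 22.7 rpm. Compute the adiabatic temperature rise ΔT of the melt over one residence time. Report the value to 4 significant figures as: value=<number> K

value=48.34 K

Q_s = Q / 3600 = 225.4 / 3600 = 0.0626111 kg/s
t_res = M / Q_s = 1.90 ÷ 0.0626111 = 30.3461 s
D = 66.3 mm = 0.0663 m;  h = 2.67 mm = 0.00267 m;  N = 22.7 rpm / 60 = 0.378333 rev/s
Shear rate: γ̇ = πDN/h = π·0.0663·0.378333/0.00267 = 29.5139 s⁻¹
ΔT = η·γ̇²·t_res / (ρ·cp) = 4367 · (29.5139)² · 30.3461 / (1275 · 1873) = 48.3382 K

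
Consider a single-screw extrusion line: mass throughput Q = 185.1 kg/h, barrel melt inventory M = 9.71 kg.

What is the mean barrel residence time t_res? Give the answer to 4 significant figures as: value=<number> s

value=188.8 s

Q_s = Q / 3600 = 185.1 / 3600 = 0.0514167 kg/s
t_res = M / Q_s = 9.71 ÷ 0.0514167 = 188.849 s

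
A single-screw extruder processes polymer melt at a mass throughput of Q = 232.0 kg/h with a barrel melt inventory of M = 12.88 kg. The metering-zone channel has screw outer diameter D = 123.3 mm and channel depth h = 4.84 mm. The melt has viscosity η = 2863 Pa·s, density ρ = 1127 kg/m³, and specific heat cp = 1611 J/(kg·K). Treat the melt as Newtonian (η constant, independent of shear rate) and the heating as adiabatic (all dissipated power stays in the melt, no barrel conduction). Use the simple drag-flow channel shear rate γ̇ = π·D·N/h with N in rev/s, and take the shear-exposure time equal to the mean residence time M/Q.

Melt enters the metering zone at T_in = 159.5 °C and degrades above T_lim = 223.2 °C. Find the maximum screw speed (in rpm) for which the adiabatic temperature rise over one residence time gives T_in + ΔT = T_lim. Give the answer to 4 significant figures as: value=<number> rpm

value=10.66 rpm

Throughput in SI: Q_s = 232.0 kg/h ÷ 3600 s/h = 0.0644444 kg/s
t_res = M / Q_s = 12.88 ÷ 0.0644444 = 199.862 s
D = 123.3 mm = 0.1233 m;  h = 4.84 mm = 0.00484 m
ΔT_a = T_lim − T_in = 223.2 °C − 159.5 °C = 63.7 K
γ̇_max² = ΔT_a·ρ·cp / (η·t_res) = [63.7 × 1127 × 1611] / [2863 × 199.862] = 202.119 s⁻²
γ̇_max = √202.119 = 14.2169 s⁻¹
N_max = γ̇_max h / (πD) = 14.2169·0.00484/(π·0.1233) = 0.177638 rev/s → ×60 = 10.6583 rpm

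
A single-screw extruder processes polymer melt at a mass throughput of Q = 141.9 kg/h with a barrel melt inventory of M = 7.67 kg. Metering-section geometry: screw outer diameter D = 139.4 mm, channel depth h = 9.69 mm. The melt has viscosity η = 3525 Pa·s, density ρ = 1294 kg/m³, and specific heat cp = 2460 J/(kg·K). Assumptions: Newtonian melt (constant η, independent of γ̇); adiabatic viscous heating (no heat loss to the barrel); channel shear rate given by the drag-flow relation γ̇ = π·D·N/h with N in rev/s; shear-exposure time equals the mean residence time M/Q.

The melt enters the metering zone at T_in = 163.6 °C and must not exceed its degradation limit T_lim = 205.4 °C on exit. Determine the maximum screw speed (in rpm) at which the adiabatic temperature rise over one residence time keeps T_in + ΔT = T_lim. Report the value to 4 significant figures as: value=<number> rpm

Q_s = Q / 3600 = 141.9 / 3600 = 0.0394167 kg/s
Mean residence time: t_res = M/Q_s = 7.67 kg / 0.0394167 kg/s = 194.588 s
Convert to metres: D = 0.1394 m, h = 0.00969 m
Allowable rise: ΔT_a = T_lim − T_in = 205.4 − 163.6 = 41.8 K
γ̇_max² = ΔT_a·ρ·cp / (η·t_res) = [41.8 × 1294 × 2460] / [3525 × 194.588] = 193.986 s⁻²
γ̇_max = √193.986 = 13.9279 s⁻¹
N_max = γ̇_max h / (πD) = 13.9279·0.00969/(π·0.1394) = 0.308174 rev/s → ×60 = 18.4905 rpm

value=18.49 rpm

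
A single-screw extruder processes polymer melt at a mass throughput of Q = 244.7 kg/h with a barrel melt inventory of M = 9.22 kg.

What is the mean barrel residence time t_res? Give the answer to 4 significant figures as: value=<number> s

Q_s = Q / 3600 = 244.7 / 3600 = 0.0679722 kg/s
t_res = M / Q_s = 9.22 ÷ 0.0679722 = 135.644 s

value=135.6 s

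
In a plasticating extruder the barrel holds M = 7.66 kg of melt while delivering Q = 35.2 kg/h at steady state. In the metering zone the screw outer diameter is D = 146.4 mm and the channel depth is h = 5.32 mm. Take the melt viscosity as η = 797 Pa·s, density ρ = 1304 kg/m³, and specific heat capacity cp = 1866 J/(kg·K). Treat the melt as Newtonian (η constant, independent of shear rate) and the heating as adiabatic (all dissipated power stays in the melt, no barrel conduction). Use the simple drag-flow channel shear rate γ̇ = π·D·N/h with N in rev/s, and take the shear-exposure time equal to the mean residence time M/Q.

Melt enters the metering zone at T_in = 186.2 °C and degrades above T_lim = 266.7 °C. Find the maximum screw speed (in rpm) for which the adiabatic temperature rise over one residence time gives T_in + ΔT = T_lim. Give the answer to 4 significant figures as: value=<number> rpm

value=12.29 rpm

Convert throughput: Q = 35.2 kg/h = 35.2/3600 = 0.00977778 kg/s
t_res = M / Q_s = 7.66 ÷ 0.00977778 = 783.409 s
Geometry in SI: D = 146.4 mm → 0.1464 m, h = 5.32 mm → 0.00532 m
Allowable rise: ΔT_a = T_lim − T_in = 266.7 − 186.2 = 80.5 K
γ̇_max² = ΔT_a·ρ·cp / (η·t_res) = [80.5 × 1304 × 1866] / [797 × 783.409] = 313.717 s⁻²
γ̇_max = sqrt(313.717) = 17.7121 s⁻¹
Solve γ̇ = πDN/h for N: N_max = γ̇_max·h/(π·D) = 17.7121 × 0.00532 / (π × 0.1464) = 0.204875 rev/s = 12.2925 rpm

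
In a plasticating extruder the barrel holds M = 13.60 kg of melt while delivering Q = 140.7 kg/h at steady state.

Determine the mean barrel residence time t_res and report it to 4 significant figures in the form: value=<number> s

Convert throughput: Q = 140.7 kg/h = 140.7/3600 = 0.0390833 kg/s
t_res = M / Q_s = 13.60 ÷ 0.0390833 = 347.974 s

value=348.0 s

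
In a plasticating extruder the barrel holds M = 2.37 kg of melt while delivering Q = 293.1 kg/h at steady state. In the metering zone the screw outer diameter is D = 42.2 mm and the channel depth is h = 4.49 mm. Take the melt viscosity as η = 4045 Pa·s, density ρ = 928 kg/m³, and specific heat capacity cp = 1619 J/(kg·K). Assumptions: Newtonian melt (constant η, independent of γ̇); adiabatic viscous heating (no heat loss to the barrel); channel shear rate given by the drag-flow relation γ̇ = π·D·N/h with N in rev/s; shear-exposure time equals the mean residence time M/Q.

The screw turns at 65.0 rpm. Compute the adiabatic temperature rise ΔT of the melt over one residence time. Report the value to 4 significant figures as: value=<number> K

Throughput in SI: Q_s = 293.1 kg/h ÷ 3600 s/h = 0.0814167 kg/s
t_res = M / Q_s = 2.37 / 0.0814167 = 29.1095 s
Geometry in metres: D = 42.2 mm → 0.0422 m, h = 4.49 mm → 0.00449 m; screw speed N = 65.0 rpm = 1.08333 rev/s
γ̇ = π D N / h = (π)(0.0422)(1.08333) / 0.00449 = 31.9873 s⁻¹
ΔT = η·γ̇²·t_res/(ρ·cp) = [4045 × 31.9873² × 29.1095] / [928 × 1619] = 80.189 K

value=80.19 K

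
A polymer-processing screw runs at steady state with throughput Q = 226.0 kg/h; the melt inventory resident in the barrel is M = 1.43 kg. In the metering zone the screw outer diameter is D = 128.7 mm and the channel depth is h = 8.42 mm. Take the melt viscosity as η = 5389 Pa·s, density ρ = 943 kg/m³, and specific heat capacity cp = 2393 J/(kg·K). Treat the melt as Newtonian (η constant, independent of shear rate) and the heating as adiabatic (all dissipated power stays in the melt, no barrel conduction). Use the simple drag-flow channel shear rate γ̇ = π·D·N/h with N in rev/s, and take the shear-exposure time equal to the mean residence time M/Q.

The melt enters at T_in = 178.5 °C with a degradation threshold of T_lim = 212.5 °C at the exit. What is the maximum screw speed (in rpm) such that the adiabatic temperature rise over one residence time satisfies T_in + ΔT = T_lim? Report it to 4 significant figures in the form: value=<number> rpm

value=31.24 rpm

Q_s = Q / 3600 = 226.0 / 3600 = 0.0627778 kg/s
t_res = M / Q_s = 1.43 ÷ 0.0627778 = 22.7788 s
Geometry in SI: D = 128.7 mm → 0.1287 m, h = 8.42 mm → 0.00842 m
Allowable rise: ΔT_a = T_lim − T_in = 212.5 − 178.5 = 34 K
Invert ΔT = ηγ̇²t_res/(ρcp) for γ̇: γ̇_max² = ΔT_a ρ cp / (η t_res) = 34·943·2393 / (5389·22.7788) = 625.022 s⁻²
Take the square root: γ̇_max = √(625.022) = 25.0004 s⁻¹
N_max = γ̇_max h / (πD) = 25.0004·0.00842/(π·0.1287) = 0.520632 rev/s → ×60 = 31.2379 rpm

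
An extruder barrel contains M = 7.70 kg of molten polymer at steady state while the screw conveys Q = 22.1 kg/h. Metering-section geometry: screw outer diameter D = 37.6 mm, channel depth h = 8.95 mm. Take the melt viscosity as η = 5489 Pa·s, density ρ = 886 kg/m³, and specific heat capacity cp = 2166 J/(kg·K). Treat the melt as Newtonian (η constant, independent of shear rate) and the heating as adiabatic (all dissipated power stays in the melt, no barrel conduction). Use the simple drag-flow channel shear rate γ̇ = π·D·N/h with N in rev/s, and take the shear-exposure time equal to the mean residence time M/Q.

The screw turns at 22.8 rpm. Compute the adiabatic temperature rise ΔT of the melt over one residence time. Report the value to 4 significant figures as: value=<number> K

Q_s = Q / 3600 = 22.1 / 3600 = 0.00613889 kg/s
t_res = M / Q_s = 7.70 ÷ 0.00613889 = 1254.3 s
D = 37.6 mm = 0.0376 m;  h = 8.95 mm = 0.00895 m;  N = 22.8 rpm / 60 = 0.38 rev/s
γ̇ = π D N / h = (π)(0.0376)(0.38) / 0.00895 = 5.01532 s⁻¹
Adiabatic rise: ΔT = η γ̇² t_res / (ρ cp) = 5489·(5.01532)²·1254.3 / (886·2166) = 90.2399 K

value=90.24 K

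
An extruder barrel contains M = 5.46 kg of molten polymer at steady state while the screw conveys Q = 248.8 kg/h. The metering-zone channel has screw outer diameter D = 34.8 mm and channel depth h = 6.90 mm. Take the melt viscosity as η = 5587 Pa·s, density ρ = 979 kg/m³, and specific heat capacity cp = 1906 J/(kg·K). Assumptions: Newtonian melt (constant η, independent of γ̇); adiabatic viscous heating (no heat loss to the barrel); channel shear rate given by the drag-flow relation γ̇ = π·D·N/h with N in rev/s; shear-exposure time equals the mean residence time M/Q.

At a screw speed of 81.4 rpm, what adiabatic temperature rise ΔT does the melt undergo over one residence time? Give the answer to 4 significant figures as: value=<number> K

value=109.3 K

Throughput in SI: Q_s = 248.8 kg/h ÷ 3600 s/h = 0.0691111 kg/s
t_res = M / Q_s = 5.46 / 0.0691111 = 79.0032 s
D = 34.8 mm = 0.0348 m;  h = 6.90 mm = 0.0069 m;  N = 81.4 rpm / 60 = 1.35667 rev/s
Shear rate: γ̇ = πDN/h = π·0.0348·1.35667/0.0069 = 21.4958 s⁻¹
ΔT = η·γ̇²·t_res / (ρ·cp) = 5587 · (21.4958)² · 79.0032 / (979 · 1906) = 109.301 K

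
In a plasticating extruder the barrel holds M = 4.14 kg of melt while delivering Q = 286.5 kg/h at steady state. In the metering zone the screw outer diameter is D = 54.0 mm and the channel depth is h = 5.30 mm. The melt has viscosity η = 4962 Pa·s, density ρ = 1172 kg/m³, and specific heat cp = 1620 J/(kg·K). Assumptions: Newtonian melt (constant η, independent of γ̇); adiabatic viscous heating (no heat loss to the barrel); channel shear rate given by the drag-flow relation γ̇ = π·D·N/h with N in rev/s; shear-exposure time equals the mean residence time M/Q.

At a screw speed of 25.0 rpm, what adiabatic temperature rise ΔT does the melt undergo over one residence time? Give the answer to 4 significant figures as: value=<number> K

value=24.18 K

Convert throughput: Q = 286.5 kg/h = 286.5/3600 = 0.0795833 kg/s
t_res = M / Q_s = 4.14 ÷ 0.0795833 = 52.0209 s
D = 54.0 mm = 0.054 m;  h = 5.30 mm = 0.0053 m;  N = 25.0 rpm / 60 = 0.416667 rev/s
Shear rate: γ̇ = πDN/h = π·0.054·0.416667/0.0053 = 13.3369 s⁻¹
ΔT = η·γ̇²·t_res/(ρ·cp) = [4962 × 13.3369² × 52.0209] / [1172 × 1620] = 24.1827 K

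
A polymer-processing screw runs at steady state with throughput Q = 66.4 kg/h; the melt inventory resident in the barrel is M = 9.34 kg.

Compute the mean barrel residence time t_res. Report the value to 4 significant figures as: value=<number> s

value=506.4 s

Q_s = Q / 3600 = 66.4 / 3600 = 0.0184444 kg/s
Mean residence time: t_res = M/Q_s = 9.34 kg / 0.0184444 kg/s = 506.386 s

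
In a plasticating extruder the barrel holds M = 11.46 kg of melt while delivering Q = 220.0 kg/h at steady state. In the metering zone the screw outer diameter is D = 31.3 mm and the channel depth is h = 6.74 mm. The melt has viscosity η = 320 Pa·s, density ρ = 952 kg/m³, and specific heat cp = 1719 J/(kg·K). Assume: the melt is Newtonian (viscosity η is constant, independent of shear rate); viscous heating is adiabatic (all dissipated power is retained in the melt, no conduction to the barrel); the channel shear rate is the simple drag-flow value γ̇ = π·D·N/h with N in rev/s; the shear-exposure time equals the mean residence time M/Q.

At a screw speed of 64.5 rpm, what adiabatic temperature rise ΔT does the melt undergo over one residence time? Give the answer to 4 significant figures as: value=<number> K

Throughput in SI: Q_s = 220.0 kg/h ÷ 3600 s/h = 0.0611111 kg/s
t_res = M / Q_s = 11.46 / 0.0611111 = 187.527 s
Geometry in metres: D = 31.3 mm → 0.0313 m, h = 6.74 mm → 0.00674 m; screw speed N = 64.5 rpm = 1.075 rev/s
γ̇ = π·D·N / h = π · 0.0313 · 1.075 / 0.00674 = 15.6835 s⁻¹
ΔT = η·γ̇²·t_res/(ρ·cp) = [320 × 15.6835² × 187.527] / [952 × 1719] = 9.0196 K

value=9.020 K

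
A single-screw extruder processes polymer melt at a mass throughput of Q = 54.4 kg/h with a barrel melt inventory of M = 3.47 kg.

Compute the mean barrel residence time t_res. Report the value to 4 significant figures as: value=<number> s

Throughput in SI: Q_s = 54.4 kg/h ÷ 3600 s/h = 0.0151111 kg/s
Mean residence time: t_res = M/Q_s = 3.47 kg / 0.0151111 kg/s = 229.632 s

value=229.6 s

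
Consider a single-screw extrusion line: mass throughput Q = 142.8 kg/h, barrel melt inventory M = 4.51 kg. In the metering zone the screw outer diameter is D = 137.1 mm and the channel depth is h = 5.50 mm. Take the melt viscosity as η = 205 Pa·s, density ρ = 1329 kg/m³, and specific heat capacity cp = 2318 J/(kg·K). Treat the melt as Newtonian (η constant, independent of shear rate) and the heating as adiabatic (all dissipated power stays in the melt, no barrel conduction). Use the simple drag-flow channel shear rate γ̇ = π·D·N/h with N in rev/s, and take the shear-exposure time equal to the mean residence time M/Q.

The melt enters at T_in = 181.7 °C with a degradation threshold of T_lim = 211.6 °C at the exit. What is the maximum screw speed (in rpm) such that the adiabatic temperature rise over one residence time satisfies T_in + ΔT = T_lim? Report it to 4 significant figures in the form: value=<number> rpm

Throughput in SI: Q_s = 142.8 kg/h ÷ 3600 s/h = 0.0396667 kg/s
t_res = M / Q_s = 4.51 ÷ 0.0396667 = 113.697 s
Geometry in SI: D = 137.1 mm → 0.1371 m, h = 5.50 mm → 0.0055 m
Allowable rise: ΔT_a = T_lim − T_in = 211.6 − 181.7 = 29.9 K
γ̇_max² = ΔT_a·ρ·cp/(η·t_res) = 29.9·1329·2318/(205·113.697) = 3951.89 s⁻²
Take the square root: γ̇_max = √(3951.89) = 62.8641 s⁻¹
N_max = γ̇_max·h / (π·D) = 62.8641 · 0.0055 / (π · 0.1371) = 0.802745 rev/s = 48.1647 rpm

value=48.16 rpm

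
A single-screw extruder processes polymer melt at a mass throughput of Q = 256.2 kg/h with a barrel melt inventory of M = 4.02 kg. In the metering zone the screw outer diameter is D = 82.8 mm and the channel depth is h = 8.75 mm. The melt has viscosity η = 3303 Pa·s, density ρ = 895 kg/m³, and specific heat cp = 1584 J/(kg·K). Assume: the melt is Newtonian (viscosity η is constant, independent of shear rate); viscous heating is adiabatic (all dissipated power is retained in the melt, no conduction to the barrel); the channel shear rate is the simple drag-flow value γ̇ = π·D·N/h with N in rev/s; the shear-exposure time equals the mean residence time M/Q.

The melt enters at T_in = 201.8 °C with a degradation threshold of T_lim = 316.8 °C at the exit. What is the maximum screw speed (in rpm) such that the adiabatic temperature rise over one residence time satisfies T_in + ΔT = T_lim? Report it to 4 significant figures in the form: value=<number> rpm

value=59.66 rpm

Q_s = Q / 3600 = 256.2 / 3600 = 0.0711667 kg/s
t_res = M / Q_s = 4.02 / 0.0711667 = 56.4871 s
D = 82.8 mm = 0.0828 m;  h = 8.75 mm = 0.00875 m
Allowable rise: ΔT_a = T_lim − T_in = 316.8 − 201.8 = 115 K
γ̇_max² = ΔT_a·ρ·cp / (η·t_res) = [115 × 895 × 1584] / [3303 × 56.4871] = 873.812 s⁻²
γ̇_max = √873.812 = 29.5603 s⁻¹
N_max = γ̇_max h / (πD) = 29.5603·0.00875/(π·0.0828) = 0.994344 rev/s → ×60 = 59.6607 rpm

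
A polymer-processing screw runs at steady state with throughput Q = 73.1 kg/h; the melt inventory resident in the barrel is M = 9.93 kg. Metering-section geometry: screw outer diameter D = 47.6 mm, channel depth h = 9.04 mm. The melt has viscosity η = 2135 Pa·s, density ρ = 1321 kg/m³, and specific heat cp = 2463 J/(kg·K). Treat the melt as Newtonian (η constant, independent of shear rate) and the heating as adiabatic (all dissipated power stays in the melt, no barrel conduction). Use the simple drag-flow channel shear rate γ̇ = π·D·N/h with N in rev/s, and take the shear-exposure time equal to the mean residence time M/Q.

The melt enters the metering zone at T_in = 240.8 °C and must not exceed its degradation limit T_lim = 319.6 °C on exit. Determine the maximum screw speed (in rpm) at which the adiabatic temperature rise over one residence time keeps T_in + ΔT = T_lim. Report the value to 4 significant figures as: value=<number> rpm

Q_s = Q / 3600 = 73.1 / 3600 = 0.0203056 kg/s
t_res = M / Q_s = 9.93 / 0.0203056 = 489.029 s
D = 47.6 mm = 0.0476 m;  h = 9.04 mm = 0.00904 m
ΔT_a = T_lim − T_in = 319.6 − 240.8 = 78.8 K
γ̇_max² = ΔT_a·ρ·cp/(η·t_res) = 78.8·1321·2463/(2135·489.029) = 245.562 s⁻²
γ̇_max = sqrt(245.562) = 15.6704 s⁻¹
N_max = γ̇_max·h / (π·D) = 15.6704 · 0.00904 / (π · 0.0476) = 0.94731 rev/s = 56.8386 rpm

value=56.84 rpm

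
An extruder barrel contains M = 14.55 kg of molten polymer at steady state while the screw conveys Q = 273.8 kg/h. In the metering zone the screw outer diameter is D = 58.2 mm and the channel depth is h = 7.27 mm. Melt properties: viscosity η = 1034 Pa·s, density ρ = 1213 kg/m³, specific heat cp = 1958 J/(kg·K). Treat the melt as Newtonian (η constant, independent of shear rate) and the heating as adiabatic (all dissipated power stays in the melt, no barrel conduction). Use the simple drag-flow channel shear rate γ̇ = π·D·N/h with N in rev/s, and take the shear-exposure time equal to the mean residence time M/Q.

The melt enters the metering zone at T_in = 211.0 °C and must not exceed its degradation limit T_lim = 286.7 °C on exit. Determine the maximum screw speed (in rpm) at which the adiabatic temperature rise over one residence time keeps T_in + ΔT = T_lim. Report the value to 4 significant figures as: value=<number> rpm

value=71.92 rpm

Convert throughput: Q = 273.8 kg/h = 273.8/3600 = 0.0760556 kg/s
t_res = M / Q_s = 14.55 ÷ 0.0760556 = 191.308 s
Convert to metres: D = 0.0582 m, h = 0.00727 m
ΔT_a = T_lim − T_in = 286.7 °C − 211.0 °C = 75.7 K
γ̇_max² = ΔT_a·ρ·cp/(η·t_res) = 75.7·1213·1958/(1034·191.308) = 908.901 s⁻²
γ̇_max = sqrt(908.901) = 30.148 s⁻¹
Solve γ̇ = πDN/h for N: N_max = γ̇_max·h/(π·D) = 30.148 × 0.00727 / (π × 0.0582) = 1.19873 rev/s = 71.9236 rpm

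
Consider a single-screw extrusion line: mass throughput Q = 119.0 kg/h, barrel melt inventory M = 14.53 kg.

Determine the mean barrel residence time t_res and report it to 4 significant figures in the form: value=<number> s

value=439.6 s

Q_s = Q / 3600 = 119.0 / 3600 = 0.0330556 kg/s
t_res = M / Q_s = 14.53 / 0.0330556 = 439.563 s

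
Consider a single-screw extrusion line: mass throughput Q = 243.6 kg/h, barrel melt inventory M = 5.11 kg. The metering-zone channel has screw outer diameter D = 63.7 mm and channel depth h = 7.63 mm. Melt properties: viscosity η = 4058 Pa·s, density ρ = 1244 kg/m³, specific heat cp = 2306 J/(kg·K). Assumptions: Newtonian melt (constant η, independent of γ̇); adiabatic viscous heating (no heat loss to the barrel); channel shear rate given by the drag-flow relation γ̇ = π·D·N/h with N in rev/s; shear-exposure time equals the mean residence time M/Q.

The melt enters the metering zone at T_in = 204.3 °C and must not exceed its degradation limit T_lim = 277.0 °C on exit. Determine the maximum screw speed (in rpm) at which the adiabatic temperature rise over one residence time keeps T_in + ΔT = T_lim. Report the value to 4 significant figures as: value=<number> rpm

Q_s = Q / 3600 = 243.6 / 3600 = 0.0676667 kg/s
Mean residence time: t_res = M/Q_s = 5.11 kg / 0.0676667 kg/s = 75.5172 s
D = 63.7 mm = 0.0637 m;  h = 7.63 mm = 0.00763 m
ΔT_a = T_lim − T_in = 277.0 − 204.3 = 72.7 K
γ̇_max² = ΔT_a·ρ·cp / (η·t_res) = [72.7 × 1244 × 2306] / [4058 × 75.5172] = 680.544 s⁻²
γ̇_max = √680.544 = 26.0872 s⁻¹
N_max = γ̇_max·h / (π·D) = 26.0872 · 0.00763 / (π · 0.0637) = 0.994634 rev/s = 59.678 rpm

value=59.68 rpm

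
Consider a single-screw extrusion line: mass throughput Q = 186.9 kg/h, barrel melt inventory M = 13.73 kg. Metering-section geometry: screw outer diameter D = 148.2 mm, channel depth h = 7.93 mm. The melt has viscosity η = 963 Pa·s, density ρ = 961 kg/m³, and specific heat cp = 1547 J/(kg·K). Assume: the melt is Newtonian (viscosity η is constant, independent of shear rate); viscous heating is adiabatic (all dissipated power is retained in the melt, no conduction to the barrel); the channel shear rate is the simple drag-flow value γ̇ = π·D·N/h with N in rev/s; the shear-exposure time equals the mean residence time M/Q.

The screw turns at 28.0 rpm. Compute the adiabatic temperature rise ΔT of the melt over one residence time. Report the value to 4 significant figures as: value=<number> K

Throughput in SI: Q_s = 186.9 kg/h ÷ 3600 s/h = 0.0519167 kg/s
Mean residence time: t_res = M/Q_s = 13.73 kg / 0.0519167 kg/s = 264.462 s
Geometry in metres: D = 148.2 mm → 0.1482 m, h = 7.93 mm → 0.00793 m; screw speed N = 28.0 rpm = 0.466667 rev/s
Shear rate: γ̇ = πDN/h = π·0.1482·0.466667/0.00793 = 27.3988 s⁻¹
ΔT = η·γ̇²·t_res/(ρ·cp) = [963 × 27.3988² × 264.462] / [961 × 1547] = 128.6 K

value=128.6 K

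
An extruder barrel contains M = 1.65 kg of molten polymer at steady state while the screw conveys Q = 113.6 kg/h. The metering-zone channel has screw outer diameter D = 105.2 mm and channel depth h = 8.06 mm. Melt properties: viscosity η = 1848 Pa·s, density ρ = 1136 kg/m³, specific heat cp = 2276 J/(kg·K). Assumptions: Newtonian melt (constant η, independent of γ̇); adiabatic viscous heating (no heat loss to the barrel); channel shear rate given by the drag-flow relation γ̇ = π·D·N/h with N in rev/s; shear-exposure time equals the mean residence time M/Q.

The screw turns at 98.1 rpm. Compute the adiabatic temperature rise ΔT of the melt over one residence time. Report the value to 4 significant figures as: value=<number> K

Q_s = Q / 3600 = 113.6 / 3600 = 0.0315556 kg/s
Mean residence time: t_res = M/Q_s = 1.65 kg / 0.0315556 kg/s = 52.2887 s
D = 105.2 mm = 0.1052 m;  h = 8.06 mm = 0.00806 m;  N = 98.1 rpm / 60 = 1.635 rev/s
Shear rate: γ̇ = πDN/h = π·0.1052·1.635/0.00806 = 67.0422 s⁻¹
Adiabatic rise: ΔT = η γ̇² t_res / (ρ cp) = 1848·(67.0422)²·52.2887 / (1136·2276) = 167.979 K

value=168.0 K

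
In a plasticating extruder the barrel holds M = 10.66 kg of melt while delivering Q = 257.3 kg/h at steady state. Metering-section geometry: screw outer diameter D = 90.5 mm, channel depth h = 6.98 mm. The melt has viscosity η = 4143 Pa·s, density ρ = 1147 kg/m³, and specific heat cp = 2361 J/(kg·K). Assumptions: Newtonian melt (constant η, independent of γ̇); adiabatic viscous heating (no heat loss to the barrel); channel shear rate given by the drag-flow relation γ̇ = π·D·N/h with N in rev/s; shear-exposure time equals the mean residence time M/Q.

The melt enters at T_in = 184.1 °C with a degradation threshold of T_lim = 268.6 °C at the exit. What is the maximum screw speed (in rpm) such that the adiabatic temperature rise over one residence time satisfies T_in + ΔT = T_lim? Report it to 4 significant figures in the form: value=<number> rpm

Convert throughput: Q = 257.3 kg/h = 257.3/3600 = 0.0714722 kg/s
Mean residence time: t_res = M/Q_s = 10.66 kg / 0.0714722 kg/s = 149.149 s
Geometry in SI: D = 90.5 mm → 0.0905 m, h = 6.98 mm → 0.00698 m
ΔT_a = T_lim − T_in = 268.6 − 184.1 = 84.5 K
γ̇_max² = ΔT_a·ρ·cp / (η·t_res) = [84.5 × 1147 × 2361] / [4143 × 149.149] = 370.323 s⁻²
Take the square root: γ̇_max = √(370.323) = 19.2438 s⁻¹
N_max = γ̇_max·h / (π·D) = 19.2438 · 0.00698 / (π · 0.0905) = 0.472441 rev/s = 28.3465 rpm

value=28.35 rpm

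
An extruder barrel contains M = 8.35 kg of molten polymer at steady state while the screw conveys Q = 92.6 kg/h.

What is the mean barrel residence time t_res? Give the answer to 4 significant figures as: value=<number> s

value=324.6 s

Convert throughput: Q = 92.6 kg/h = 92.6/3600 = 0.0257222 kg/s
Mean residence time: t_res = M/Q_s = 8.35 kg / 0.0257222 kg/s = 324.622 s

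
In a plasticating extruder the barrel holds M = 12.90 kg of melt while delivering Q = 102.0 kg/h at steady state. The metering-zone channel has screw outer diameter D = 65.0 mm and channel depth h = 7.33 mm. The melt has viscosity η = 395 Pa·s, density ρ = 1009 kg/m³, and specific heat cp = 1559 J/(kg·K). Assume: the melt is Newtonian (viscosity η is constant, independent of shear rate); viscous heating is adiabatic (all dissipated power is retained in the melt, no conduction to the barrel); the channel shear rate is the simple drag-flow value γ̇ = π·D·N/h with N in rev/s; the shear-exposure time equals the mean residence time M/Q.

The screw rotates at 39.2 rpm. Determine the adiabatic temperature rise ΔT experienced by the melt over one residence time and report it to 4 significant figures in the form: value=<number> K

value=37.87 K

Throughput in SI: Q_s = 102.0 kg/h ÷ 3600 s/h = 0.0283333 kg/s
t_res = M / Q_s = 12.90 ÷ 0.0283333 = 455.294 s
Geometry in metres: D = 65.0 mm → 0.065 m, h = 7.33 mm → 0.00733 m; screw speed N = 39.2 rpm = 0.653333 rev/s
γ̇ = π·D·N / h = π · 0.065 · 0.653333 / 0.00733 = 18.201 s⁻¹
ΔT = η·γ̇²·t_res / (ρ·cp) = 395 · (18.201)² · 455.294 / (1009 · 1559) = 37.8739 K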